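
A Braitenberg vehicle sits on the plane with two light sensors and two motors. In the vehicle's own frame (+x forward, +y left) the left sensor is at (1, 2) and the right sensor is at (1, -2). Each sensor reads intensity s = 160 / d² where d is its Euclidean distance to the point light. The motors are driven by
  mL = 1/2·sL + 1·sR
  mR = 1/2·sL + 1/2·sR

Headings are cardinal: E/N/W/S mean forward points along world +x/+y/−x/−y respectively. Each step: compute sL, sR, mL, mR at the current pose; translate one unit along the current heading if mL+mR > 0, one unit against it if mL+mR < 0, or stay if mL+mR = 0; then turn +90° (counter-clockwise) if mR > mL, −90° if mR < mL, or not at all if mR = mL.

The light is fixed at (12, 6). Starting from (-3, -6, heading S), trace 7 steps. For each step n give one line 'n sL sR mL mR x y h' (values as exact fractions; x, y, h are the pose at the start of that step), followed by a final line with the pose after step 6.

0 80/169 80/229 22680/38701 15920/38701 -3 -6 S
1 160/481 160/377 8240/13949 5280/13949 -3 -7 W
2 40/117 8/17 1276/1989 808/1989 -4 -7 N
3 32/65 160/421 17136/27365 11936/27365 -4 -6 E
4 80/169 80/229 22680/38701 15920/38701 -3 -6 S
5 160/481 160/377 8240/13949 5280/13949 -3 -7 W
6 40/117 8/17 1276/1989 808/1989 -4 -7 N
final -4 -6 E

n=0: pose=(-3,-6,S); sL=80/169, sR=80/229; mL=22680/38701, mR=15920/38701; mL+mR=38600/38701 → advance +1; mR−mL=-40/229 → turn -1·90°
n=1: pose=(-3,-7,W); sL=160/481, sR=160/377; mL=8240/13949, mR=5280/13949; mL+mR=1040/1073 → advance +1; mR−mL=-80/377 → turn -1·90°
n=2: pose=(-4,-7,N); sL=40/117, sR=8/17; mL=1276/1989, mR=808/1989; mL+mR=2084/1989 → advance +1; mR−mL=-4/17 → turn -1·90°
n=3: pose=(-4,-6,E); sL=32/65, sR=160/421; mL=17136/27365, mR=11936/27365; mL+mR=29072/27365 → advance +1; mR−mL=-80/421 → turn -1·90°
n=4: pose=(-3,-6,S); sL=80/169, sR=80/229; mL=22680/38701, mR=15920/38701; mL+mR=38600/38701 → advance +1; mR−mL=-40/229 → turn -1·90°
n=5: pose=(-3,-7,W); sL=160/481, sR=160/377; mL=8240/13949, mR=5280/13949; mL+mR=1040/1073 → advance +1; mR−mL=-80/377 → turn -1·90°
n=6: pose=(-4,-7,N); sL=40/117, sR=8/17; mL=1276/1989, mR=808/1989; mL+mR=2084/1989 → advance +1; mR−mL=-4/17 → turn -1·90°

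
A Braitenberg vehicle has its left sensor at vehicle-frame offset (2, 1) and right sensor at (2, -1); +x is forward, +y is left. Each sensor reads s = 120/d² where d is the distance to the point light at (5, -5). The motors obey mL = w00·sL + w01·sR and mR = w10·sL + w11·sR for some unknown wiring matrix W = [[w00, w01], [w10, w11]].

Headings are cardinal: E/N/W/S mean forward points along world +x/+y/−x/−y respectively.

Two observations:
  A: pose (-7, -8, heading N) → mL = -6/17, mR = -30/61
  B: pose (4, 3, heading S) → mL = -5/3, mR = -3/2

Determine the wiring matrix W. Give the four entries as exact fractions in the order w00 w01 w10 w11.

-1/2 0 0 -1/2

obs A: pose=(-7,-8,N) → sL=12/17, sR=60/61, mL=-6/17, mR=-30/61
obs B: pose=(4,3,S) → sL=10/3, sR=3, mL=-5/3, mR=-3/2
sensor matrix S = [[12/17, 60/61], [10/3, 3]]; det S = -1204/1037
solve [mL_A; mL_B] = S·[w00; w01] and [mR_A; mR_B] = S·[w10; w11]:
  w00 = -1/2, w01 = 0, w10 = 0, w11 = -1/2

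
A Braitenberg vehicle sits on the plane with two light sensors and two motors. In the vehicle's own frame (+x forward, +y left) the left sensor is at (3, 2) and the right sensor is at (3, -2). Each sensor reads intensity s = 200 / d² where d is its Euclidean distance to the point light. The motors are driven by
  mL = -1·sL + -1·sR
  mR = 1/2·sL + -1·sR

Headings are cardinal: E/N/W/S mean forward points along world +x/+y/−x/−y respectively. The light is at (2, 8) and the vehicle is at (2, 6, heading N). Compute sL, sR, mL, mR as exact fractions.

40 40 -80 -20

left sensor world pos  = (0, 9); dL² = 5
right sensor world pos = (4, 9); dR² = 5
sL = 200/5 = 40
sR = 200/5 = 40
mL = -1·sL + -1·sR = -80
mR = 1/2·sL + -1·sR = -20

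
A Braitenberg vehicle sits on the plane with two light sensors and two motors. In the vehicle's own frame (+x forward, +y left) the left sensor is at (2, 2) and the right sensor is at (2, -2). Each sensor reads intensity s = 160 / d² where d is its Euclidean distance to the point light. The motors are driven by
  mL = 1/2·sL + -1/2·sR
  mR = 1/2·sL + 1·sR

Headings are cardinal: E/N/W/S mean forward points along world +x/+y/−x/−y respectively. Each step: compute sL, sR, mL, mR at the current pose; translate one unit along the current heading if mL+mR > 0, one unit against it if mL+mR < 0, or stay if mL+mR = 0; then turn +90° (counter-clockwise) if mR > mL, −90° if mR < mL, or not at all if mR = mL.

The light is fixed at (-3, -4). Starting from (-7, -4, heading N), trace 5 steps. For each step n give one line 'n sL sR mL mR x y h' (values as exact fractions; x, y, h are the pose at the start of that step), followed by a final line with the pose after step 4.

n=0: pose=(-7,-4,N); sL=4, sR=20; mL=-8, mR=22; mL+mR=14 → advance +1; mR−mL=30 → turn +1·90°
n=1: pose=(-7,-3,W); sL=160/37, sR=32/9; mL=128/333, mR=1904/333; mL+mR=2032/333 → advance +1; mR−mL=16/3 → turn +1·90°
n=2: pose=(-8,-3,S); sL=16, sR=16/5; mL=32/5, mR=56/5; mL+mR=88/5 → advance +1; mR−mL=24/5 → turn +1·90°
n=3: pose=(-8,-4,E); sL=160/13, sR=160/13; mL=0, mR=240/13; mL+mR=240/13 → advance +1; mR−mL=240/13 → turn +1·90°
n=4: pose=(-7,-4,N); sL=4, sR=20; mL=-8, mR=22; mL+mR=14 → advance +1; mR−mL=30 → turn +1·90°

0 4 20 -8 22 -7 -4 N
1 160/37 32/9 128/333 1904/333 -7 -3 W
2 16 16/5 32/5 56/5 -8 -3 S
3 160/13 160/13 0 240/13 -8 -4 E
4 4 20 -8 22 -7 -4 N
final -7 -3 W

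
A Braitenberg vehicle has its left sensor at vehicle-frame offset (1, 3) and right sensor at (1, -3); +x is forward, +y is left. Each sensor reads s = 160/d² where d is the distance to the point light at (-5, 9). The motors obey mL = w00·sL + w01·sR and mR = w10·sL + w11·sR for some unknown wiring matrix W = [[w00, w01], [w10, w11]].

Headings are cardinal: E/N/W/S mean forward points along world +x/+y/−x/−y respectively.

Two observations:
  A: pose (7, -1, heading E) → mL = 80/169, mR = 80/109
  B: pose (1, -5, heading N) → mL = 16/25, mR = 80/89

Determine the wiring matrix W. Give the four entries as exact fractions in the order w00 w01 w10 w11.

obs A: pose=(7,-1,E) → sL=80/109, sR=80/169, mL=80/169, mR=80/109
obs B: pose=(1,-5,N) → sL=80/89, sR=16/25, mL=16/25, mR=80/89
sensor matrix S = [[80/109, 80/169], [80/89, 16/25]]; det S = 362496/8197345
solve [mL_A; mL_B] = S·[w00; w01] and [mR_A; mR_B] = S·[w10; w11]:
  w00 = 0, w01 = 1, w10 = 1, w11 = 0

0 1 1 0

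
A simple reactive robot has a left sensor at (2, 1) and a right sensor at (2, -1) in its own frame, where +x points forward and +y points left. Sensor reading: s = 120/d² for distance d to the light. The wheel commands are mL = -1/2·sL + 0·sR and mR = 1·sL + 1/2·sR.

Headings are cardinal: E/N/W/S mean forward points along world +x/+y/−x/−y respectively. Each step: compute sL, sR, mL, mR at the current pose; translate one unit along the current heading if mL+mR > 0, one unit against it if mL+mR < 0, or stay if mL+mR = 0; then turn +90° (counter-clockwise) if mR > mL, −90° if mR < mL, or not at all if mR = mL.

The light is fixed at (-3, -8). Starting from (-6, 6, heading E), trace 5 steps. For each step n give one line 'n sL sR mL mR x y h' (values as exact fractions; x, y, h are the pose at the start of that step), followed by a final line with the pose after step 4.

0 60/113 12/17 -30/113 1698/1921 -6 6 E
1 24/53 120/257 -12/53 9348/13621 -5 6 N
2 30/53 15/34 -15/53 2835/3604 -5 7 W
3 120/173 24/37 -60/173 6516/6401 -6 7 S
4 60/113 12/17 -30/113 1698/1921 -6 6 E
final -5 6 N

n=0: pose=(-6,6,E); sL=60/113, sR=12/17; mL=-30/113, mR=1698/1921; mL+mR=1188/1921 → advance +1; mR−mL=2208/1921 → turn +1·90°
n=1: pose=(-5,6,N); sL=24/53, sR=120/257; mL=-12/53, mR=9348/13621; mL+mR=6264/13621 → advance +1; mR−mL=12432/13621 → turn +1·90°
n=2: pose=(-5,7,W); sL=30/53, sR=15/34; mL=-15/53, mR=2835/3604; mL+mR=1815/3604 → advance +1; mR−mL=3855/3604 → turn +1·90°
n=3: pose=(-6,7,S); sL=120/173, sR=24/37; mL=-60/173, mR=6516/6401; mL+mR=4296/6401 → advance +1; mR−mL=8736/6401 → turn +1·90°
n=4: pose=(-6,6,E); sL=60/113, sR=12/17; mL=-30/113, mR=1698/1921; mL+mR=1188/1921 → advance +1; mR−mL=2208/1921 → turn +1·90°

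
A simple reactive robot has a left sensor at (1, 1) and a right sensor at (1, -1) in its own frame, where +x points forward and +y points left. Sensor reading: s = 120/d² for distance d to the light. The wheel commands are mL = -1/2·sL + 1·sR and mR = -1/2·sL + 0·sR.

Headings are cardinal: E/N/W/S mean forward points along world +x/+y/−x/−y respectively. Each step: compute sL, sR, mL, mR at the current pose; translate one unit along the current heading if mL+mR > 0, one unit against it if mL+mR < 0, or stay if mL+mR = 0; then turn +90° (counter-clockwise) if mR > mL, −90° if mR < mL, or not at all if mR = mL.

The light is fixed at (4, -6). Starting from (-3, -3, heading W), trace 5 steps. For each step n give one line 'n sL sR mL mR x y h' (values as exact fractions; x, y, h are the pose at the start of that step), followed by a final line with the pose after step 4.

n=0: pose=(-3,-3,W); sL=30/17, sR=3/2; mL=21/34, mR=-15/17; mL+mR=-9/34 → advance -1; mR−mL=-3/2 → turn -1·90°
n=1: pose=(-2,-3,N); sL=24/13, sR=120/41; mL=1068/533, mR=-12/13; mL+mR=576/533 → advance +1; mR−mL=-120/41 → turn -1·90°
n=2: pose=(-2,-2,E); sL=12/5, sR=60/17; mL=198/85, mR=-6/5; mL+mR=96/85 → advance +1; mR−mL=-60/17 → turn -1·90°
n=3: pose=(-1,-2,S); sL=24/5, sR=8/3; mL=4/15, mR=-12/5; mL+mR=-32/15 → advance -1; mR−mL=-8/3 → turn -1·90°
n=4: pose=(-1,-1,W); sL=30/13, sR=5/3; mL=20/39, mR=-15/13; mL+mR=-25/39 → advance -1; mR−mL=-5/3 → turn -1·90°

0 30/17 3/2 21/34 -15/17 -3 -3 W
1 24/13 120/41 1068/533 -12/13 -2 -3 N
2 12/5 60/17 198/85 -6/5 -2 -2 E
3 24/5 8/3 4/15 -12/5 -1 -2 S
4 30/13 5/3 20/39 -15/13 -1 -1 W
final 0 -1 N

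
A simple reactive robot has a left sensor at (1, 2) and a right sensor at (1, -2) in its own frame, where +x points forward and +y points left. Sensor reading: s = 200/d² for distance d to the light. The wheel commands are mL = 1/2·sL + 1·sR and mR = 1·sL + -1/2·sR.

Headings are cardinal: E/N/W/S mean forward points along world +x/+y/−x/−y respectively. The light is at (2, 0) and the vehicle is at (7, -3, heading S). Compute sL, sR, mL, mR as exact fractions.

left sensor world pos  = (9, -4); dL² = 65
right sensor world pos = (5, -4); dR² = 25
sL = 200/65 = 40/13
sR = 200/25 = 8
mL = 1/2·sL + 1·sR = 124/13
mR = 1·sL + -1/2·sR = -12/13

40/13 8 124/13 -12/13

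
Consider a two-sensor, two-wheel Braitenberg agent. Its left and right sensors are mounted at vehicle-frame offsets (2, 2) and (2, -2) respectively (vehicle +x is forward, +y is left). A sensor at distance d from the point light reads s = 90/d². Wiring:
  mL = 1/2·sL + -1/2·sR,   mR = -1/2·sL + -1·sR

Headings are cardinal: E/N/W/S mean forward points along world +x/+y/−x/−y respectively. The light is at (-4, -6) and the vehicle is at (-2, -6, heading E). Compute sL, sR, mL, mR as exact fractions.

9/2 9/2 0 -27/4

left sensor world pos  = (0, -4); dL² = 20
right sensor world pos = (0, -8); dR² = 20
sL = 90/20 = 9/2
sR = 90/20 = 9/2
mL = 1/2·sL + -1/2·sR = 0
mR = -1/2·sL + -1·sR = -27/4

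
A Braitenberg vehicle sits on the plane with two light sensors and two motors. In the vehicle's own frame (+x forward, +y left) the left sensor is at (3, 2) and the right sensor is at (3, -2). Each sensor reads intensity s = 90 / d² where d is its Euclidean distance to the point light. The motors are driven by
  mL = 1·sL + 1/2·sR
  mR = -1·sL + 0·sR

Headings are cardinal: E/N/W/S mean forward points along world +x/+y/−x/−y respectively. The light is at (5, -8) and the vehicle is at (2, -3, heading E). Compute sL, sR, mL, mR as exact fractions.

left sensor world pos  = (5, -1); dL² = 49
right sensor world pos = (5, -5); dR² = 9
sL = 90/49 = 90/49
sR = 90/9 = 10
mL = 1·sL + 1/2·sR = 335/49
mR = -1·sL + 0·sR = -90/49

90/49 10 335/49 -90/49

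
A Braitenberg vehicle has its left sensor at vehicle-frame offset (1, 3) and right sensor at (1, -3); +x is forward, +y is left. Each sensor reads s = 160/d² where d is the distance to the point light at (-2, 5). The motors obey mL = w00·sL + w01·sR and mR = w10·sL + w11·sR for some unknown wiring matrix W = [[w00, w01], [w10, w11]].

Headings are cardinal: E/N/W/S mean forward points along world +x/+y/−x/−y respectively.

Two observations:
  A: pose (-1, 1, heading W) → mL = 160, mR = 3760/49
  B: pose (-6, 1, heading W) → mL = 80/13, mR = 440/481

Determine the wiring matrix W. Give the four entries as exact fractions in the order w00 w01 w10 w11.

0 1 -1 1/2

obs A: pose=(-1,1,W) → sL=160/49, sR=160, mL=160, mR=3760/49
obs B: pose=(-6,1,W) → sL=80/37, sR=80/13, mL=80/13, mR=440/481
sensor matrix S = [[160/49, 160], [80/37, 80/13]]; det S = -7680000/23569
solve [mL_A; mL_B] = S·[w00; w01] and [mR_A; mR_B] = S·[w10; w11]:
  w00 = 0, w01 = 1, w10 = -1, w11 = 1/2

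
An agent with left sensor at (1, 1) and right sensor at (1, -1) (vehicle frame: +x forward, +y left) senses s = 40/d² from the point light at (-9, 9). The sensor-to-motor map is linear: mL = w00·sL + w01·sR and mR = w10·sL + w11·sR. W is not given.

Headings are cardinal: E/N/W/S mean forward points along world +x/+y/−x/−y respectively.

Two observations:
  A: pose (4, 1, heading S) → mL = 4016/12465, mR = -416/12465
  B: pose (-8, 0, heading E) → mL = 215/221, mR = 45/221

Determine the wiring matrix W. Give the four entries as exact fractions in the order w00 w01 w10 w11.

obs A: pose=(4,1,S) → sL=40/277, sR=8/45, mL=4016/12465, mR=-416/12465
obs B: pose=(-8,0,E) → sL=10/17, sR=5/13, mL=215/221, mR=45/221
sensor matrix S = [[40/277, 8/45], [10/17, 5/13]]; det S = -27016/550953
solve [mL_A; mL_B] = S·[w00; w01] and [mR_A; mR_B] = S·[w10; w11]:
  w00 = 1, w01 = 1, w10 = 1, w11 = -1

1 1 1 -1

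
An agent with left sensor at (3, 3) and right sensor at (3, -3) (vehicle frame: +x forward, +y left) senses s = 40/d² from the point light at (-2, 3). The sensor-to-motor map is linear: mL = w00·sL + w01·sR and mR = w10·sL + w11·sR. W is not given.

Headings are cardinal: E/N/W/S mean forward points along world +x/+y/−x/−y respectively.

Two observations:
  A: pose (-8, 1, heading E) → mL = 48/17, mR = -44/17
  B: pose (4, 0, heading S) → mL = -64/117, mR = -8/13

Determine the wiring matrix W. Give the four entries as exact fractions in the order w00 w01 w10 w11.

1 -1 -1/2 -1/2

obs A: pose=(-8,1,E) → sL=4, sR=20/17, mL=48/17, mR=-44/17
obs B: pose=(4,0,S) → sL=40/117, sR=8/9, mL=-64/117, mR=-8/13
sensor matrix S = [[4, 20/17], [40/117, 8/9]]; det S = 6272/1989
solve [mL_A; mL_B] = S·[w00; w01] and [mR_A; mR_B] = S·[w10; w11]:
  w00 = 1, w01 = -1, w10 = -1/2, w11 = -1/2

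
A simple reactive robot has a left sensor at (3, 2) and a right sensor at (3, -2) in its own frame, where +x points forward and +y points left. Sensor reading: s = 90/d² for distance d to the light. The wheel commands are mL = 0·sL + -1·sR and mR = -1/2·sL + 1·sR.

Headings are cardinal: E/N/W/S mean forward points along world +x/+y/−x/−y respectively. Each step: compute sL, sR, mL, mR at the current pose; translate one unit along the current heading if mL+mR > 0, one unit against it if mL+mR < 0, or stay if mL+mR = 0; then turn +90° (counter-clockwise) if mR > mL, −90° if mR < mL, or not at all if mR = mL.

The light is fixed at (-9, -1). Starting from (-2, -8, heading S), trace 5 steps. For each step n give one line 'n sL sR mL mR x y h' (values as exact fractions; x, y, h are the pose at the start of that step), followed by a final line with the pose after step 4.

n=0: pose=(-2,-8,S); sL=90/181, sR=18/25; mL=-18/25, mR=2133/4525; mL+mR=-45/181 → advance -1; mR−mL=5391/4525 → turn +1·90°
n=1: pose=(-2,-7,E); sL=45/58, sR=45/82; mL=-45/82, mR=765/4756; mL+mR=-45/116 → advance -1; mR−mL=3375/4756 → turn +1·90°
n=2: pose=(-3,-7,N); sL=18/5, sR=90/73; mL=-90/73, mR=-207/365; mL+mR=-9/5 → advance -1; mR−mL=243/365 → turn +1·90°
n=3: pose=(-3,-8,W); sL=1, sR=45/17; mL=-45/17, mR=73/34; mL+mR=-1/2 → advance -1; mR−mL=163/34 → turn +1·90°
n=4: pose=(-2,-8,S); sL=90/181, sR=18/25; mL=-18/25, mR=2133/4525; mL+mR=-45/181 → advance -1; mR−mL=5391/4525 → turn +1·90°

0 90/181 18/25 -18/25 2133/4525 -2 -8 S
1 45/58 45/82 -45/82 765/4756 -2 -7 E
2 18/5 90/73 -90/73 -207/365 -3 -7 N
3 1 45/17 -45/17 73/34 -3 -8 W
4 90/181 18/25 -18/25 2133/4525 -2 -8 S
final -2 -7 E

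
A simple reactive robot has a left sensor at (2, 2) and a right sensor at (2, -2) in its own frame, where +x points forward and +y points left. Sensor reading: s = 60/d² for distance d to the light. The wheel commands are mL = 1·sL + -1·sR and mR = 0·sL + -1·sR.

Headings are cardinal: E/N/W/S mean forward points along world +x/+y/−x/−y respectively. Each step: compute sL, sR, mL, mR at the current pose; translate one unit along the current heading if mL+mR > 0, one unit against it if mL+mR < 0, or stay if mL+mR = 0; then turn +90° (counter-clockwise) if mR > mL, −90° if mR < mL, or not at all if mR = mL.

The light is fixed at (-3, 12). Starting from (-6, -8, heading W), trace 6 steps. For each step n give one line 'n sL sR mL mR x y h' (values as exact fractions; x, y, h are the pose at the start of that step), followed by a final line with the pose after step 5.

n=0: pose=(-6,-8,W); sL=60/509, sR=60/349; mL=-9600/177641, mR=-60/349; mL+mR=-40140/177641 → advance -1; mR−mL=-60/509 → turn -1·90°
n=1: pose=(-5,-8,N); sL=3/17, sR=5/27; mL=-4/459, mR=-5/27; mL+mR=-89/459 → advance -1; mR−mL=-3/17 → turn -1·90°
n=2: pose=(-5,-9,E); sL=60/361, sR=60/529; mL=10080/190969, mR=-60/529; mL+mR=-11580/190969 → advance -1; mR−mL=-60/361 → turn -1·90°
n=3: pose=(-6,-9,S); sL=6/53, sR=30/277; mL=72/14681, mR=-30/277; mL+mR=-1518/14681 → advance -1; mR−mL=-6/53 → turn -1·90°
n=4: pose=(-6,-8,W); sL=60/509, sR=60/349; mL=-9600/177641, mR=-60/349; mL+mR=-40140/177641 → advance -1; mR−mL=-60/509 → turn -1·90°
n=5: pose=(-5,-8,N); sL=3/17, sR=5/27; mL=-4/459, mR=-5/27; mL+mR=-89/459 → advance -1; mR−mL=-3/17 → turn -1·90°

0 60/509 60/349 -9600/177641 -60/349 -6 -8 W
1 3/17 5/27 -4/459 -5/27 -5 -8 N
2 60/361 60/529 10080/190969 -60/529 -5 -9 E
3 6/53 30/277 72/14681 -30/277 -6 -9 S
4 60/509 60/349 -9600/177641 -60/349 -6 -8 W
5 3/17 5/27 -4/459 -5/27 -5 -8 N
final -5 -9 E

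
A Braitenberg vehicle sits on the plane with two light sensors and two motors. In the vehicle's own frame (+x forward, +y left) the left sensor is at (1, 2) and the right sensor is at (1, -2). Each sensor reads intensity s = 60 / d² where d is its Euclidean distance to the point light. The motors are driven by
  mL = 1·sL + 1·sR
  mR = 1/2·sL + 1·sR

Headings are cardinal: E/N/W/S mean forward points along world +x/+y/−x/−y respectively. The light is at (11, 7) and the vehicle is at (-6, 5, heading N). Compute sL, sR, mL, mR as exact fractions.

30/181 30/113 8820/20453 7125/20453

left sensor world pos  = (-8, 6); dL² = 362
right sensor world pos = (-4, 6); dR² = 226
sL = 60/362 = 30/181
sR = 60/226 = 30/113
mL = 1·sL + 1·sR = 8820/20453
mR = 1/2·sL + 1·sR = 7125/20453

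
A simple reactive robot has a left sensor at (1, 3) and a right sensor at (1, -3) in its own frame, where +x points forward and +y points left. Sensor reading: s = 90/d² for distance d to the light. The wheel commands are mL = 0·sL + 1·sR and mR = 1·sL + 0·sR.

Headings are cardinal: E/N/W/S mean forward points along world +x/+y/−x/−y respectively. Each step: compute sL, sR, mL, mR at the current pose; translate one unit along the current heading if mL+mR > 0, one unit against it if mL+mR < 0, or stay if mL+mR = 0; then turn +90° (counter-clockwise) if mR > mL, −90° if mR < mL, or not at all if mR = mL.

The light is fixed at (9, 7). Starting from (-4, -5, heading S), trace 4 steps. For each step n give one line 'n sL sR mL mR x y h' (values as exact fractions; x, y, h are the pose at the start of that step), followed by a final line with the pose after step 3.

n=0: pose=(-4,-5,S); sL=90/269, sR=18/85; mL=18/85, mR=90/269; mL+mR=12492/22865 → advance +1; mR−mL=2808/22865 → turn +1·90°
n=1: pose=(-4,-6,E); sL=45/122, sR=9/40; mL=9/40, mR=45/122; mL+mR=1449/2440 → advance +1; mR−mL=351/2440 → turn +1·90°
n=2: pose=(-3,-6,N); sL=10/41, sR=2/5; mL=2/5, mR=10/41; mL+mR=132/205 → advance +1; mR−mL=-32/205 → turn -1·90°
n=3: pose=(-3,-5,E); sL=45/101, sR=45/173; mL=45/173, mR=45/101; mL+mR=12330/17473 → advance +1; mR−mL=3240/17473 → turn +1·90°

0 90/269 18/85 18/85 90/269 -4 -5 S
1 45/122 9/40 9/40 45/122 -4 -6 E
2 10/41 2/5 2/5 10/41 -3 -6 N
3 45/101 45/173 45/173 45/101 -3 -5 E
final -2 -5 N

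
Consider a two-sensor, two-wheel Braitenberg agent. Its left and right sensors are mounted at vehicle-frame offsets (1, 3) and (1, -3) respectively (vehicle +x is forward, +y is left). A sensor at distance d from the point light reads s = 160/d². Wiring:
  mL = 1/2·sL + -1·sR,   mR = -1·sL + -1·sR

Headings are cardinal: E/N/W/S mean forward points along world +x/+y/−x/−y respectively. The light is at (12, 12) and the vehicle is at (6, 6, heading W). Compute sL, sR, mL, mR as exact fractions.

left sensor world pos  = (5, 3); dL² = 130
right sensor world pos = (5, 9); dR² = 58
sL = 160/130 = 16/13
sR = 160/58 = 80/29
mL = 1/2·sL + -1·sR = -808/377
mR = -1·sL + -1·sR = -1504/377

16/13 80/29 -808/377 -1504/377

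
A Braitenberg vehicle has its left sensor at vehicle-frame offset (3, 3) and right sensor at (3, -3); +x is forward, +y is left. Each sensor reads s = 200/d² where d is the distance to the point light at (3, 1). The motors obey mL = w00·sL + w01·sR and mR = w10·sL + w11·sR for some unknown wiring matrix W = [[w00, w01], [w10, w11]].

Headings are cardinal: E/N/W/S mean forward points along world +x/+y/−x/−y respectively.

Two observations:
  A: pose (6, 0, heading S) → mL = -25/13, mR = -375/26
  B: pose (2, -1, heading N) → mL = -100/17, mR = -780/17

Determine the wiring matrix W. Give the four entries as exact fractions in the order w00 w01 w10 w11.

obs A: pose=(6,0,S) → sL=50/13, sR=25/2, mL=-25/13, mR=-375/26
obs B: pose=(2,-1,N) → sL=200/17, sR=40, mL=-100/17, mR=-780/17
sensor matrix S = [[50/13, 25/2], [200/17, 40]]; det S = 1500/221
solve [mL_A; mL_B] = S·[w00; w01] and [mR_A; mR_B] = S·[w10; w11]:
  w00 = -1/2, w01 = 0, w10 = -1/2, w11 = -1

-1/2 0 -1/2 -1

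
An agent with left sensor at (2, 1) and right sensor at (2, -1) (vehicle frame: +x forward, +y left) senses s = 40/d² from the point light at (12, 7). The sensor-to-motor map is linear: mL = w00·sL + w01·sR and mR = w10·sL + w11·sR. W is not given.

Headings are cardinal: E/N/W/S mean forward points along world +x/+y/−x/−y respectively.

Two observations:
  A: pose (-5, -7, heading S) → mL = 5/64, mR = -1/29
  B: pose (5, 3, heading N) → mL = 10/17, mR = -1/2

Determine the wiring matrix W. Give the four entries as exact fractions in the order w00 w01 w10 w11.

1 0 0 -1/2

obs A: pose=(-5,-7,S) → sL=5/64, sR=2/29, mL=5/64, mR=-1/29
obs B: pose=(5,3,N) → sL=10/17, sR=1, mL=10/17, mR=-1/2
sensor matrix S = [[5/64, 2/29], [10/17, 1]]; det S = 1185/31552
solve [mL_A; mL_B] = S·[w00; w01] and [mR_A; mR_B] = S·[w10; w11]:
  w00 = 1, w01 = 0, w10 = 0, w11 = -1/2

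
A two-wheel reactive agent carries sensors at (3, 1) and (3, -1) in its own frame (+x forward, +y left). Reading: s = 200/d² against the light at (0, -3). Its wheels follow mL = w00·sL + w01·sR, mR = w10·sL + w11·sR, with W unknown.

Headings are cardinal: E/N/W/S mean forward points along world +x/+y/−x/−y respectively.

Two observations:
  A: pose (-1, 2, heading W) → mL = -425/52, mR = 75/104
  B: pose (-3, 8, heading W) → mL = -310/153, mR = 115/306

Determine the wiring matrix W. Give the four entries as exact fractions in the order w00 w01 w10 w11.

obs A: pose=(-1,2,W) → sL=25/4, sR=50/13, mL=-425/52, mR=75/104
obs B: pose=(-3,8,W) → sL=25/17, sR=10/9, mL=-310/153, mR=115/306
sensor matrix S = [[25/4, 50/13], [25/17, 10/9]]; det S = 5125/3978
solve [mL_A; mL_B] = S·[w00; w01] and [mR_A; mR_B] = S·[w10; w11]:
  w00 = -1, w01 = -1/2, w10 = -1/2, w11 = 1

-1 -1/2 -1/2 1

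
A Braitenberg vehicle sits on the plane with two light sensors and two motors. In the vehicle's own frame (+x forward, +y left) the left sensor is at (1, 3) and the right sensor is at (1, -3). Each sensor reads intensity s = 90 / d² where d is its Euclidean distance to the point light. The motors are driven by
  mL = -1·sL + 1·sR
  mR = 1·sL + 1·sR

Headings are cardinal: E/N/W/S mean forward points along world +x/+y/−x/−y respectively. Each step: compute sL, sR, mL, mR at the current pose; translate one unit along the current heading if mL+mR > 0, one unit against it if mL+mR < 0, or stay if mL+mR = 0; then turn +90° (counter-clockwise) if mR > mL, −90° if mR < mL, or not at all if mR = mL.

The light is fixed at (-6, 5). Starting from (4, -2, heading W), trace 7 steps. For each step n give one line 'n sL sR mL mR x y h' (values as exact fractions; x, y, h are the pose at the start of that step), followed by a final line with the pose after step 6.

n=0: pose=(4,-2,W); sL=90/181, sR=90/97; mL=7560/17557, mR=25020/17557; mL+mR=180/97 → advance +1; mR−mL=180/181 → turn +1·90°
n=1: pose=(3,-2,S); sL=45/104, sR=9/10; mL=243/520, mR=693/520; mL+mR=9/5 → advance +1; mR−mL=45/52 → turn +1·90°
n=2: pose=(3,-3,E); sL=18/25, sR=90/221; mL=-1728/5525, mR=6228/5525; mL+mR=180/221 → advance +1; mR−mL=36/25 → turn +1·90°
n=3: pose=(4,-3,N); sL=45/49, sR=45/109; mL=-2700/5341, mR=7110/5341; mL+mR=90/109 → advance +1; mR−mL=90/49 → turn +1·90°
n=4: pose=(4,-2,W); sL=90/181, sR=90/97; mL=7560/17557, mR=25020/17557; mL+mR=180/97 → advance +1; mR−mL=180/181 → turn +1·90°
n=5: pose=(3,-2,S); sL=45/104, sR=9/10; mL=243/520, mR=693/520; mL+mR=9/5 → advance +1; mR−mL=45/52 → turn +1·90°
n=6: pose=(3,-3,E); sL=18/25, sR=90/221; mL=-1728/5525, mR=6228/5525; mL+mR=180/221 → advance +1; mR−mL=36/25 → turn +1·90°

0 90/181 90/97 7560/17557 25020/17557 4 -2 W
1 45/104 9/10 243/520 693/520 3 -2 S
2 18/25 90/221 -1728/5525 6228/5525 3 -3 E
3 45/49 45/109 -2700/5341 7110/5341 4 -3 N
4 90/181 90/97 7560/17557 25020/17557 4 -2 W
5 45/104 9/10 243/520 693/520 3 -2 S
6 18/25 90/221 -1728/5525 6228/5525 3 -3 E
final 4 -3 N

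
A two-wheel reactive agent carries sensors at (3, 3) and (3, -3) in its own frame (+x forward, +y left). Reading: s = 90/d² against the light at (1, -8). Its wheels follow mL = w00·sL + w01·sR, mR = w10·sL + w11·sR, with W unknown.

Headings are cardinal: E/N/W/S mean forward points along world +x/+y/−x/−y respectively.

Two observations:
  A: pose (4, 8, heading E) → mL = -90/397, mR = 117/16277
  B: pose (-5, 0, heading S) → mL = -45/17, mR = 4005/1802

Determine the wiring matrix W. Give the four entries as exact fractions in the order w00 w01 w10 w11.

-1 0 1 -1/2

obs A: pose=(4,8,E) → sL=90/397, sR=18/41, mL=-90/397, mR=117/16277
obs B: pose=(-5,0,S) → sL=45/17, sR=45/53, mL=-45/17, mR=4005/1802
sensor matrix S = [[90/397, 18/41], [45/17, 45/53]]; det S = -14220360/14665577
solve [mL_A; mL_B] = S·[w00; w01] and [mR_A; mR_B] = S·[w10; w11]:
  w00 = -1, w01 = 0, w10 = 1, w11 = -1/2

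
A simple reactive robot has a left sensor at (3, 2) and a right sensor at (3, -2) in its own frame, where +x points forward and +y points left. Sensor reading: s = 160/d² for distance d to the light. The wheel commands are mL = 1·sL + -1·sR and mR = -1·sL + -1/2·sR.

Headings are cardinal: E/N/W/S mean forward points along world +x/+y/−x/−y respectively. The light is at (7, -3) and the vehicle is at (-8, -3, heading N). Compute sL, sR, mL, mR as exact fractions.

left sensor world pos  = (-10, 0); dL² = 298
right sensor world pos = (-6, 0); dR² = 178
sL = 160/298 = 80/149
sR = 160/178 = 80/89
mL = 1·sL + -1·sR = -4800/13261
mR = -1·sL + -1/2·sR = -13080/13261

80/149 80/89 -4800/13261 -13080/13261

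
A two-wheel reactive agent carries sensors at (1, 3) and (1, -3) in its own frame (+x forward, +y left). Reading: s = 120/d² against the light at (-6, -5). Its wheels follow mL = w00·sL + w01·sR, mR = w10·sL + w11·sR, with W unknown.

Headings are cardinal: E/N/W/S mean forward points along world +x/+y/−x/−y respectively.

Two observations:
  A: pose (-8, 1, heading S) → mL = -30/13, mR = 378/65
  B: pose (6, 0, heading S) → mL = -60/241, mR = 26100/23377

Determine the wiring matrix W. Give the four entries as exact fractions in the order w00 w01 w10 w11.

obs A: pose=(-8,1,S) → sL=60/13, sR=12/5, mL=-30/13, mR=378/65
obs B: pose=(6,0,S) → sL=120/241, sR=120/97, mL=-60/241, mR=26100/23377
sensor matrix S = [[60/13, 12/5], [120/241, 120/97]]; det S = 1372032/303901
solve [mL_A; mL_B] = S·[w00; w01] and [mR_A; mR_B] = S·[w10; w11]:
  w00 = -1/2, w01 = 0, w10 = 1, w11 = 1/2

-1/2 0 1 1/2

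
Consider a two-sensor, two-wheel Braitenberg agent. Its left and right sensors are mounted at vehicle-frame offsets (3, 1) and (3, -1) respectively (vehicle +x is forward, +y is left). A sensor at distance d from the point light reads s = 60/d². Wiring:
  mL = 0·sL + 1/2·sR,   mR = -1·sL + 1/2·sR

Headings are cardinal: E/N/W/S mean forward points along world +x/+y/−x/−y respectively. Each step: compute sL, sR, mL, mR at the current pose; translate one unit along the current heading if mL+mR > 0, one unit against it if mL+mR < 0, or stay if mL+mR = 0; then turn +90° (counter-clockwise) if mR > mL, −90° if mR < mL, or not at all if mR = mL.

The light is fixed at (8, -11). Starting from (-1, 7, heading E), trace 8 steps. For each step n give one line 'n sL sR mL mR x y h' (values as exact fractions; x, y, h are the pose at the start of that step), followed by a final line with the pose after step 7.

0 60/397 12/65 6/65 -1518/25805 -1 7 E
1 30/137 10/51 5/51 -845/6987 0 7 S
2 12/89 60/521 30/521 -3582/46369 0 8 W
3 15/137 3/26 3/52 -369/7124 1 8 N
4 60/457 60/377 30/377 -8910/172289 1 9 E
5 30/157 30/169 15/169 -2715/26533 2 9 S
6 60/481 12/113 6/113 -3894/54353 2 10 W
7 5/51 15/148 15/296 -715/15096 3 10 N
final 3 11 E

n=0: pose=(-1,7,E); sL=60/397, sR=12/65; mL=6/65, mR=-1518/25805; mL+mR=864/25805 → advance +1; mR−mL=-60/397 → turn -1·90°
n=1: pose=(0,7,S); sL=30/137, sR=10/51; mL=5/51, mR=-845/6987; mL+mR=-160/6987 → advance -1; mR−mL=-30/137 → turn -1·90°
n=2: pose=(0,8,W); sL=12/89, sR=60/521; mL=30/521, mR=-3582/46369; mL+mR=-912/46369 → advance -1; mR−mL=-12/89 → turn -1·90°
n=3: pose=(1,8,N); sL=15/137, sR=3/26; mL=3/52, mR=-369/7124; mL+mR=21/3562 → advance +1; mR−mL=-15/137 → turn -1·90°
n=4: pose=(1,9,E); sL=60/457, sR=60/377; mL=30/377, mR=-8910/172289; mL+mR=4800/172289 → advance +1; mR−mL=-60/457 → turn -1·90°
n=5: pose=(2,9,S); sL=30/157, sR=30/169; mL=15/169, mR=-2715/26533; mL+mR=-360/26533 → advance -1; mR−mL=-30/157 → turn -1·90°
n=6: pose=(2,10,W); sL=60/481, sR=12/113; mL=6/113, mR=-3894/54353; mL+mR=-1008/54353 → advance -1; mR−mL=-60/481 → turn -1·90°
n=7: pose=(3,10,N); sL=5/51, sR=15/148; mL=15/296, mR=-715/15096; mL+mR=25/7548 → advance +1; mR−mL=-5/51 → turn -1·90°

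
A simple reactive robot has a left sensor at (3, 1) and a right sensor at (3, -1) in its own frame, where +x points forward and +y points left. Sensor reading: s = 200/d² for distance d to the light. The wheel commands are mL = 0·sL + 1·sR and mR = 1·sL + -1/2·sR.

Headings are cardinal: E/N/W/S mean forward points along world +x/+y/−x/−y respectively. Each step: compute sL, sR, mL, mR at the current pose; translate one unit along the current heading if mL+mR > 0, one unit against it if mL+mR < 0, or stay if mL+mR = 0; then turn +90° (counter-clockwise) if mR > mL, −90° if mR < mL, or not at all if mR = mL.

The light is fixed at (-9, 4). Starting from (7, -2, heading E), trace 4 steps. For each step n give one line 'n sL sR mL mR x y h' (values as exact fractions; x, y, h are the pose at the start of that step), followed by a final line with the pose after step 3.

n=0: pose=(7,-2,E); sL=100/193, sR=20/41; mL=20/41, mR=2170/7913; mL+mR=6030/7913 → advance +1; mR−mL=-1690/7913 → turn -1·90°
n=1: pose=(8,-2,S); sL=40/81, sR=200/337; mL=200/337, mR=5380/27297; mL+mR=21580/27297 → advance +1; mR−mL=-10820/27297 → turn -1·90°
n=2: pose=(8,-3,W); sL=10/13, sR=25/29; mL=25/29, mR=255/754; mL+mR=905/754 → advance +1; mR−mL=-395/754 → turn -1·90°
n=3: pose=(7,-3,N); sL=200/241, sR=40/61; mL=40/61, mR=7380/14701; mL+mR=17020/14701 → advance +1; mR−mL=-2260/14701 → turn -1·90°

0 100/193 20/41 20/41 2170/7913 7 -2 E
1 40/81 200/337 200/337 5380/27297 8 -2 S
2 10/13 25/29 25/29 255/754 8 -3 W
3 200/241 40/61 40/61 7380/14701 7 -3 N
final 7 -2 E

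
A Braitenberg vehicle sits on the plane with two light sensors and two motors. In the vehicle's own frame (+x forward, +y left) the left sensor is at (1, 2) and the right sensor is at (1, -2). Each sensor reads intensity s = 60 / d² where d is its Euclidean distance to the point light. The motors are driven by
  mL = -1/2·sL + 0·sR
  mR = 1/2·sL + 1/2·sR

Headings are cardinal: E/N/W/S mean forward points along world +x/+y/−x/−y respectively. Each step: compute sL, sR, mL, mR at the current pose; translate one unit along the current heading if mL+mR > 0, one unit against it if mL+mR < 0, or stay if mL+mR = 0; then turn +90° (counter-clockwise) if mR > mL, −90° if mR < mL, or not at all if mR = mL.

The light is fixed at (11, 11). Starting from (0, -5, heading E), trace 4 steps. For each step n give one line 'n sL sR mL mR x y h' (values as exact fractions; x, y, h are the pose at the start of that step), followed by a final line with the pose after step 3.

n=0: pose=(0,-5,E); sL=15/74, sR=15/106; mL=-15/148, mR=675/3922; mL+mR=15/212 → advance +1; mR−mL=2145/7844 → turn +1·90°
n=1: pose=(1,-5,N); sL=20/123, sR=60/289; mL=-10/123, mR=6580/35547; mL+mR=30/289 → advance +1; mR−mL=9470/35547 → turn +1·90°
n=2: pose=(1,-4,W); sL=6/41, sR=6/29; mL=-3/41, mR=210/1189; mL+mR=3/29 → advance +1; mR−mL=297/1189 → turn +1·90°
n=3: pose=(0,-4,S); sL=60/337, sR=12/85; mL=-30/337, mR=4572/28645; mL+mR=6/85 → advance +1; mR−mL=7122/28645 → turn +1·90°

0 15/74 15/106 -15/148 675/3922 0 -5 E
1 20/123 60/289 -10/123 6580/35547 1 -5 N
2 6/41 6/29 -3/41 210/1189 1 -4 W
3 60/337 12/85 -30/337 4572/28645 0 -4 S
final 0 -5 E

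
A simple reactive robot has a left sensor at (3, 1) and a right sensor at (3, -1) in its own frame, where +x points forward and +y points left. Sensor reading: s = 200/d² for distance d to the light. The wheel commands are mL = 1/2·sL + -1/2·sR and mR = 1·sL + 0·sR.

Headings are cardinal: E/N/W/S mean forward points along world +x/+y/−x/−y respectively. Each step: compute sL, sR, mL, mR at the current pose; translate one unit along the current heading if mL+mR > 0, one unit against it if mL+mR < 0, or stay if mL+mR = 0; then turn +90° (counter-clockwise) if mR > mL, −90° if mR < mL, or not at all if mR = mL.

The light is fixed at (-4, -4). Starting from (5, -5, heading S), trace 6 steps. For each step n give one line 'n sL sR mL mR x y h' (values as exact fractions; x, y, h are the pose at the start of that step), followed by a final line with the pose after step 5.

n=0: pose=(5,-5,S); sL=50/29, sR=5/2; mL=-45/116, mR=50/29; mL+mR=155/116 → advance +1; mR−mL=245/116 → turn +1·90°
n=1: pose=(5,-6,E); sL=40/29, sR=200/153; mL=160/4437, mR=40/29; mL+mR=6280/4437 → advance +1; mR−mL=5960/4437 → turn +1·90°
n=2: pose=(6,-6,N); sL=100/41, sR=100/61; mL=1000/2501, mR=100/41; mL+mR=7100/2501 → advance +1; mR−mL=5100/2501 → turn +1·90°
n=3: pose=(6,-5,W); sL=200/53, sR=200/49; mL=-400/2597, mR=200/53; mL+mR=9400/2597 → advance +1; mR−mL=10200/2597 → turn +1·90°
n=4: pose=(5,-5,S); sL=50/29, sR=5/2; mL=-45/116, mR=50/29; mL+mR=155/116 → advance +1; mR−mL=245/116 → turn +1·90°
n=5: pose=(5,-6,E); sL=40/29, sR=200/153; mL=160/4437, mR=40/29; mL+mR=6280/4437 → advance +1; mR−mL=5960/4437 → turn +1·90°

0 50/29 5/2 -45/116 50/29 5 -5 S
1 40/29 200/153 160/4437 40/29 5 -6 E
2 100/41 100/61 1000/2501 100/41 6 -6 N
3 200/53 200/49 -400/2597 200/53 6 -5 W
4 50/29 5/2 -45/116 50/29 5 -5 S
5 40/29 200/153 160/4437 40/29 5 -6 E
final 6 -6 N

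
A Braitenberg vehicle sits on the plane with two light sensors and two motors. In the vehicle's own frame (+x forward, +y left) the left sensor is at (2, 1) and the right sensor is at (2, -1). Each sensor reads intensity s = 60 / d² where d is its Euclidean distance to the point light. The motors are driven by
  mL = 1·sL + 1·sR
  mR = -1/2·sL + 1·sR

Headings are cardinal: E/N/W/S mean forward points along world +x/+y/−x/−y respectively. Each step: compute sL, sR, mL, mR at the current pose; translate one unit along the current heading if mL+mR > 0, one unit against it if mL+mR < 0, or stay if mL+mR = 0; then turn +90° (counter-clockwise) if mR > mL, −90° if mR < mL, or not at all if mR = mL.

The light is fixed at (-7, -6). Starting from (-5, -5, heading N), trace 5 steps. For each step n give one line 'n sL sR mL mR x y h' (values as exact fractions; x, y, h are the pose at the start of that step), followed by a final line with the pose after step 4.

n=0: pose=(-5,-5,N); sL=6, sR=10/3; mL=28/3, mR=1/3; mL+mR=29/3 → advance +1; mR−mL=-9 → turn -1·90°
n=1: pose=(-5,-4,E); sL=12/5, sR=60/17; mL=504/85, mR=198/85; mL+mR=702/85 → advance +1; mR−mL=-18/5 → turn -1·90°
n=2: pose=(-4,-4,S); sL=15/4, sR=15; mL=75/4, mR=105/8; mL+mR=255/8 → advance +1; mR−mL=-45/8 → turn -1·90°
n=3: pose=(-4,-5,W); sL=60, sR=12; mL=72, mR=-18; mL+mR=54 → advance +1; mR−mL=-90 → turn -1·90°
n=4: pose=(-5,-5,N); sL=6, sR=10/3; mL=28/3, mR=1/3; mL+mR=29/3 → advance +1; mR−mL=-9 → turn -1·90°

0 6 10/3 28/3 1/3 -5 -5 N
1 12/5 60/17 504/85 198/85 -5 -4 E
2 15/4 15 75/4 105/8 -4 -4 S
3 60 12 72 -18 -4 -5 W
4 6 10/3 28/3 1/3 -5 -5 N
final -5 -4 E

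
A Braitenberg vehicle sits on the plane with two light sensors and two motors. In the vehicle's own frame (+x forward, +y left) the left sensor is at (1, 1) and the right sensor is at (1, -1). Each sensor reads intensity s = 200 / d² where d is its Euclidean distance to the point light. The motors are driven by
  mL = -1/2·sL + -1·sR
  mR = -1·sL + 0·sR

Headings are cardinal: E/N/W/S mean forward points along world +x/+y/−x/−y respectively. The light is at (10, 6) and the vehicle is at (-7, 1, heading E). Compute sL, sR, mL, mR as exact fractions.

left sensor world pos  = (-6, 2); dL² = 272
right sensor world pos = (-6, 0); dR² = 292
sL = 200/272 = 25/34
sR = 200/292 = 50/73
mL = -1/2·sL + -1·sR = -5225/4964
mR = -1·sL + 0·sR = -25/34

25/34 50/73 -5225/4964 -25/34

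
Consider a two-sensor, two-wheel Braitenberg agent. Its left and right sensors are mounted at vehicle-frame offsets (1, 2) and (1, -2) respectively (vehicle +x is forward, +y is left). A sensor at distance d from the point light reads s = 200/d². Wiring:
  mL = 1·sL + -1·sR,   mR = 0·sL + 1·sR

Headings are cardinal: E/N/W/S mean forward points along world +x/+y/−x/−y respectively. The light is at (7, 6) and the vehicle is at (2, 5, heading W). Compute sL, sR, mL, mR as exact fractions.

left sensor world pos  = (1, 3); dL² = 45
right sensor world pos = (1, 7); dR² = 37
sL = 200/45 = 40/9
sR = 200/37 = 200/37
mL = 1·sL + -1·sR = -320/333
mR = 0·sL + 1·sR = 200/37

40/9 200/37 -320/333 200/37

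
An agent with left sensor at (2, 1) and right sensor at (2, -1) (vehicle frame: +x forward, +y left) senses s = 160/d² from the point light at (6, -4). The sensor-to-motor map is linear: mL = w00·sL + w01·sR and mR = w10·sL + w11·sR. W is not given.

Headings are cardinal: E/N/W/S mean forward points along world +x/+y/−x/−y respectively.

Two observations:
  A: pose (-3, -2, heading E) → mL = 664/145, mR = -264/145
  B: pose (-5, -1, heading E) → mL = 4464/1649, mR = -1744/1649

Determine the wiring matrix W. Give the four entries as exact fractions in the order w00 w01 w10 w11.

obs A: pose=(-3,-2,E) → sL=80/29, sR=16/5, mL=664/145, mR=-264/145
obs B: pose=(-5,-1,E) → sL=160/97, sR=32/17, mL=4464/1649, mR=-1744/1649
sensor matrix S = [[80/29, 16/5], [160/97, 32/17]]; det S = -4096/47821
solve [mL_A; mL_B] = S·[w00; w01] and [mR_A; mR_B] = S·[w10; w11]:
  w00 = 1/2, w01 = 1, w10 = 1/2, w11 = -1

1/2 1 1/2 -1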